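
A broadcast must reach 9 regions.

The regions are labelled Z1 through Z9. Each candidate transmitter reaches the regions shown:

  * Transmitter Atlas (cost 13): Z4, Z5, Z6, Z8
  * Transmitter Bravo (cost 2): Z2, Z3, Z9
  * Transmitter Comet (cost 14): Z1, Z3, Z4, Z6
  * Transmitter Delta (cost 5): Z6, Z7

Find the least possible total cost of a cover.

34

Atlas, Bravo, Comet, Delta together cover every region (Atlas ∪ Bravo ∪ Comet ∪ Delta = {Z1, Z2, Z3, Z4, Z5, Z6, Z7, Z8, Z9}); total cost 13 + 2 + 14 + 5 = 34.
No covering selection has total cost below 34.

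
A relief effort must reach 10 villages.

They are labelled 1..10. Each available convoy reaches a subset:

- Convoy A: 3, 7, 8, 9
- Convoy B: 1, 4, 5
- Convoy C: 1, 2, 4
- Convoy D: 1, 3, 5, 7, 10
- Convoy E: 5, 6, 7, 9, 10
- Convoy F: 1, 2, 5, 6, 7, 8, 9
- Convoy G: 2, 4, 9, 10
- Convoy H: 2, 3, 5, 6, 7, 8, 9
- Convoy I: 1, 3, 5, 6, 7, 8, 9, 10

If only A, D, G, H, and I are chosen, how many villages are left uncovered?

0

Union of A, D, G, H, I = {1, 2, 3, 4, 5, 6, 7, 8, 9, 10} — that's every village, so 0 are uncovered.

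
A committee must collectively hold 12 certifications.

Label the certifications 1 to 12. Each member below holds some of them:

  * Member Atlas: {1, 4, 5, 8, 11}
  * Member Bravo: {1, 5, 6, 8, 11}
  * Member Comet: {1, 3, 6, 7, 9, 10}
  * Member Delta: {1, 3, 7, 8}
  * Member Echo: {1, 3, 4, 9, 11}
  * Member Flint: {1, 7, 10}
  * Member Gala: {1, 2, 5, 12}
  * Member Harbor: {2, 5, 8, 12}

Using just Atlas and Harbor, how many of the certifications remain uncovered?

Union of Atlas, Harbor = {1, 2, 4, 5, 8, 11, 12}.
Not covered: 3, 6, 7, 9, 10 — 5 certifications.

5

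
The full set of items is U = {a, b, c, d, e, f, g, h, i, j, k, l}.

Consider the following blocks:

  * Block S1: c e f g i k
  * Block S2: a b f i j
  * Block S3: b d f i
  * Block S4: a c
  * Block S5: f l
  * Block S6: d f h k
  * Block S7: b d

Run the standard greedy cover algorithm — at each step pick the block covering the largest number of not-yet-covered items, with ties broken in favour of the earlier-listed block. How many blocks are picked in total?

Greedy: pick S1 (covers 6 new) → pick S2 (covers 3 new) → pick S6 (covers 2 new) → pick S5 (covers 1 new). Total picks: 4.

4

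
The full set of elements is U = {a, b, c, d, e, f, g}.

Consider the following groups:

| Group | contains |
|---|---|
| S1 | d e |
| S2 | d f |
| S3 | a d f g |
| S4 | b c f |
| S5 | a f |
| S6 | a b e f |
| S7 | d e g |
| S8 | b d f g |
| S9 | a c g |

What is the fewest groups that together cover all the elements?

Take {S7, S8, S9}. Their union is {a, b, c, d, e, f, g}, which is all 7 elements.
No 2 of the 9 groups cover everything (all 36 combinations miss at least one element), so 3 is optimal.

3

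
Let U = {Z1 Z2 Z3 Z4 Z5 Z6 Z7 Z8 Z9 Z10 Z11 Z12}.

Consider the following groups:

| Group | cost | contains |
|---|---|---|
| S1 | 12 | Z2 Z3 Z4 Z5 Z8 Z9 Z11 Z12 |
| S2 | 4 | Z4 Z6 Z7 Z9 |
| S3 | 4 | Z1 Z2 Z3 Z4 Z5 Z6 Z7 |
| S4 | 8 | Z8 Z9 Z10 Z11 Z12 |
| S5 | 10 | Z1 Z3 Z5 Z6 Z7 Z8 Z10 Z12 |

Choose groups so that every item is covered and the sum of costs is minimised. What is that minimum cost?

12

S3, S4 together cover every item (S3 ∪ S4 = {Z1, Z2, Z3, Z4, Z5, Z6, Z7, Z8, Z9, Z10, Z11, Z12}); total cost 4 + 8 = 12.
No covering selection has total cost below 12.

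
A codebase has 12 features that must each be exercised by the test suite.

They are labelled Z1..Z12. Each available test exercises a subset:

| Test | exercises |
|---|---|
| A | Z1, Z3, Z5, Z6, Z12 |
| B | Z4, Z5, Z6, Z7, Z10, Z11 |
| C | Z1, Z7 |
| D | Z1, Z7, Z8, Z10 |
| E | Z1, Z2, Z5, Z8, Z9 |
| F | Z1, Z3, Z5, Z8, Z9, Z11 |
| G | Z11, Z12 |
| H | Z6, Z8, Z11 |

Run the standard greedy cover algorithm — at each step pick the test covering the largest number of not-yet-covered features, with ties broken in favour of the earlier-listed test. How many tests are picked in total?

3

Greedy: pick B (covers 6 new) → pick E (covers 4 new) → pick A (covers 2 new). Total picks: 3.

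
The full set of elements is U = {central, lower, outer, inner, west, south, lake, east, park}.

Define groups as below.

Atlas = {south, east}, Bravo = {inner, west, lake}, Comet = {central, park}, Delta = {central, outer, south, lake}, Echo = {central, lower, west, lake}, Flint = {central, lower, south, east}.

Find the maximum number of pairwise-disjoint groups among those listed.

3

Atlas, Bravo, Comet are pairwise disjoint (Atlas={south,east}; Bravo={inner,west,lake}; Comet={central,park}).
Every remaining group overlaps one of these, and no 4 of the listed groups are pairwise disjoint, so 3 is the maximum.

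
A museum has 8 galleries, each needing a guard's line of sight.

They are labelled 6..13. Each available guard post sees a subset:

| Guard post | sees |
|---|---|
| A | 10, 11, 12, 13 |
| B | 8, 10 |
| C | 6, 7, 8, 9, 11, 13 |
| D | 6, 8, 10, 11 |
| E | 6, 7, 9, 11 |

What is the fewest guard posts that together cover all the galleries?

Take {A, C}. Their union is {6, 7, 8, 9, 10, 11, 12, 13}, which is all 8 galleries.
No single guard post has all 8 galleries (the largest, C, has 6), so 2 is optimal.

2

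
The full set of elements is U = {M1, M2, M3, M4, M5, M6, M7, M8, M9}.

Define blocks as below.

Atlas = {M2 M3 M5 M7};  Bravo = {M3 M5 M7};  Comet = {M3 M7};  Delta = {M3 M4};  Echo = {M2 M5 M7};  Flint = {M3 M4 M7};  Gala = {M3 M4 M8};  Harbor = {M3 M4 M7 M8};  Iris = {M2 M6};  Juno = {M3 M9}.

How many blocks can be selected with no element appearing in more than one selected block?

Iris, Juno are pairwise disjoint (Iris={M2,M6}; Juno={M3,M9}).
Every remaining block overlaps one of these, and no 3 of the listed blocks are pairwise disjoint, so 2 is the maximum.

2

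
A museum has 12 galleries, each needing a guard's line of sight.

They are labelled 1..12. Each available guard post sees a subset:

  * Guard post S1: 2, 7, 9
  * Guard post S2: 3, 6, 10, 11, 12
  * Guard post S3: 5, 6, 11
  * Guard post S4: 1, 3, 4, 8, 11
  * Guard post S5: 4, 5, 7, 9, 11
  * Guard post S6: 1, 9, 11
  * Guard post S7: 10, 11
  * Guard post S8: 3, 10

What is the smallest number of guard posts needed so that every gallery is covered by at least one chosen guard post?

Take {S1, S2, S4, S5}. Their union is {1, 2, 3, 4, 5, 6, 7, 8, 9, 10, 11, 12}, which is all 12 galleries.
Only S4 contains 8, so S4 is forced; the remaining 7 galleries need at least 3 more guard posts (each remaining guard post adds at most 3) — so at least 4 guard posts are needed, and 4 is optimal.

4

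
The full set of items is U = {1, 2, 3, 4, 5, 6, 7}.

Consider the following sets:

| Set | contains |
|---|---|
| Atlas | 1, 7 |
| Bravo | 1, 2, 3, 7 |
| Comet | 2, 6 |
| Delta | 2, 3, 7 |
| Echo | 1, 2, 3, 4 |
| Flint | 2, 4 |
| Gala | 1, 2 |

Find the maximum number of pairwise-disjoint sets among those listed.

Atlas, Comet are pairwise disjoint (Atlas={1,7}; Comet={2,6}).
Every remaining set overlaps one of these, and no 3 of the listed sets are pairwise disjoint, so 2 is the maximum.

2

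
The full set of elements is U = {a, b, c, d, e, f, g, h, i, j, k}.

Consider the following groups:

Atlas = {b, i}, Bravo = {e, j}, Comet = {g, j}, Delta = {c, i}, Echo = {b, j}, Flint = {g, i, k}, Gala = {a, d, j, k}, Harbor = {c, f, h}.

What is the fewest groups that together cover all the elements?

Atlas and Bravo and Flint and Gala and Harbor together: Atlas ∪ Bravo ∪ Flint ∪ Gala ∪ Harbor = {a, b, c, d, e, f, g, h, i, j, k} — every element is covered.
No 4 of the 8 groups cover everything (all 70 combinations miss at least one element), so 5 is optimal.

5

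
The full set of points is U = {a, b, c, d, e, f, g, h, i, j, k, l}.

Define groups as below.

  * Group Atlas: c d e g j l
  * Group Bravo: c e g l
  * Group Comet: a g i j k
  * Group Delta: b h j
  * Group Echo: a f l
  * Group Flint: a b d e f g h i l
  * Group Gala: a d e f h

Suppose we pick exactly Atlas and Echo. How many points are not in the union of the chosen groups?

4

Union of Atlas, Echo = {a, c, d, e, f, g, j, l}.
Not covered: b, h, i, k — 4 points.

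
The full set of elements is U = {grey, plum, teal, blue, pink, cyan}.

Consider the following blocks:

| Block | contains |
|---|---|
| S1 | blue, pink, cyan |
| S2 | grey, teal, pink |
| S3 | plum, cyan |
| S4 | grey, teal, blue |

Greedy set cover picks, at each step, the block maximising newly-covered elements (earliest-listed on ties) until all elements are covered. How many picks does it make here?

3

Greedy: pick S1 (covers 3 new) → pick S2 (covers 2 new) → pick S3 (covers 1 new). Total picks: 3.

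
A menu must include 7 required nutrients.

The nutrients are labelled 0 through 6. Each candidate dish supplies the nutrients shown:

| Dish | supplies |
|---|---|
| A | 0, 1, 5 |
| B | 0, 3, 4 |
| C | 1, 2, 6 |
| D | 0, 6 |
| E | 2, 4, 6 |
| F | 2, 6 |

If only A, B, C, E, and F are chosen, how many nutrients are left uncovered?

0

Union of A, B, C, E, F = {0, 1, 2, 3, 4, 5, 6} — that's every nutrient, so 0 are uncovered.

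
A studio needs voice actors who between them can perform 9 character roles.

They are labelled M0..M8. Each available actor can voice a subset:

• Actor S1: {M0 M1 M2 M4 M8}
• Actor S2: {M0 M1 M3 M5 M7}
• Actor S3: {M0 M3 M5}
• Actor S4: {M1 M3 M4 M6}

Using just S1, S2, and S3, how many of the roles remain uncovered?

1

Union of S1, S2, S3 = {M0, M1, M2, M3, M4, M5, M7, M8}.
Not covered: M6 — 1 role.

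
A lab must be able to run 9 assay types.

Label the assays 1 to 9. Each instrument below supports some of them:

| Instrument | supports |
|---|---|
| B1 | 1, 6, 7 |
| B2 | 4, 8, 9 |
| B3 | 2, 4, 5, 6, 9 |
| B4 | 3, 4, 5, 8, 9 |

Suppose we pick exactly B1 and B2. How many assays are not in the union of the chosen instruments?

Union of B1, B2 = {1, 4, 6, 7, 8, 9}.
Not covered: 2, 3, 5 — 3 assays.

3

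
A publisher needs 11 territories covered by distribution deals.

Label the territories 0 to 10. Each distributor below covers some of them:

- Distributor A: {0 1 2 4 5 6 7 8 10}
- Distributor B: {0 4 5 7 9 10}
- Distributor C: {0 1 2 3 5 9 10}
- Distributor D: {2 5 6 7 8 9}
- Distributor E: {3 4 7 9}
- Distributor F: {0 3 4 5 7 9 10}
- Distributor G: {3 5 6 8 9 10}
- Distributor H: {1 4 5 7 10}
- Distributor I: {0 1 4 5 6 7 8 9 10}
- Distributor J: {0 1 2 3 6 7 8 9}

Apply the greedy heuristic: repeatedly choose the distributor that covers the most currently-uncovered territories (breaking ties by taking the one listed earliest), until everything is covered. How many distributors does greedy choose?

Greedy: pick A (covers 9 new) → pick C (covers 2 new). Total picks: 2.

2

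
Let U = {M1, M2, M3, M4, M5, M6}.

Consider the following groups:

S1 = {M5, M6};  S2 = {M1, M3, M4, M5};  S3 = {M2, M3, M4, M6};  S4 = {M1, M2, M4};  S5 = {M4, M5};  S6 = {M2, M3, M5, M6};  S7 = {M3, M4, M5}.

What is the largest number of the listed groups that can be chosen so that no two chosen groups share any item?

S1, S4 are pairwise disjoint (S1={M5,M6}; S4={M1,M2,M4}).
Every remaining group overlaps one of these, and no 3 of the listed groups are pairwise disjoint, so 2 is the maximum.

2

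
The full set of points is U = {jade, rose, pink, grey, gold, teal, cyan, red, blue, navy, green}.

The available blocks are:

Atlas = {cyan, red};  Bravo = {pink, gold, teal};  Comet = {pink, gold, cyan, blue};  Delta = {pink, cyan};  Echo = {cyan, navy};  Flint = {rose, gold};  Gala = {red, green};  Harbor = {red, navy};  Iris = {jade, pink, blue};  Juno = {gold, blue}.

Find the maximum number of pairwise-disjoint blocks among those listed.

Echo, Flint, Gala, Iris are pairwise disjoint (Echo={cyan,navy}; Flint={rose,gold}; Gala={red,green}; Iris={jade,pink,blue}).
Every remaining block overlaps one of these, and no 5 of the listed blocks are pairwise disjoint, so 4 is the maximum.

4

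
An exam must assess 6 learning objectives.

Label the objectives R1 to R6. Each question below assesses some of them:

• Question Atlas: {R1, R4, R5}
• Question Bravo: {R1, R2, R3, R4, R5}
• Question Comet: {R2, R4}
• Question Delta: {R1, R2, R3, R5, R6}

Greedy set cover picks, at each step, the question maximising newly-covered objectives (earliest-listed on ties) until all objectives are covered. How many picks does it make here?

2

Greedy: pick Bravo (covers 5 new) → pick Delta (covers 1 new). Total picks: 2.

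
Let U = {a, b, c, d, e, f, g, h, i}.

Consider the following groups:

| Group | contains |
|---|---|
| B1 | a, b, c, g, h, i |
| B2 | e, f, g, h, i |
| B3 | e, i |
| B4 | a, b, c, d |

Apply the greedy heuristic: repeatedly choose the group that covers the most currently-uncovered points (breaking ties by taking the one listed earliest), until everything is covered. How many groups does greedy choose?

Greedy: pick B1 (covers 6 new) → pick B2 (covers 2 new) → pick B4 (covers 1 new). Total picks: 3.
(The true minimum cover uses only 2 groups, so greedy is not optimal here.)

3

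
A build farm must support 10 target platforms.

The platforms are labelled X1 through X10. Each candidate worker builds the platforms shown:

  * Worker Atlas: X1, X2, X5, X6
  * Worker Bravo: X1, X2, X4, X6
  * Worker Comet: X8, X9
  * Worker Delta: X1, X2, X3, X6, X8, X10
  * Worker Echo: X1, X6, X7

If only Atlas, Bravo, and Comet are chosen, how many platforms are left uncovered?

3

Union of Atlas, Bravo, Comet = {X1, X2, X4, X5, X6, X8, X9}.
Not covered: X3, X7, X10 — 3 platforms.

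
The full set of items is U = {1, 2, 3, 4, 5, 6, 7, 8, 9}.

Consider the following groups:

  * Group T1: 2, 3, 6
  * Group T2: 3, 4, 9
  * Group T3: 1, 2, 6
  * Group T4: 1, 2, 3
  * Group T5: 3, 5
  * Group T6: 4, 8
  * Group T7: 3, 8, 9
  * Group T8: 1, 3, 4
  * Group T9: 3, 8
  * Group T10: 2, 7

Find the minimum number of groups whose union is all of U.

T1 and T5 and T7 and T8 and T10 together: T1 ∪ T5 ∪ T7 ∪ T8 ∪ T10 = {1, 2, 3, 4, 5, 6, 7, 8, 9} — every item is covered.
No 4 of the 10 groups cover everything (all 210 combinations miss at least one item), so 5 is optimal.

5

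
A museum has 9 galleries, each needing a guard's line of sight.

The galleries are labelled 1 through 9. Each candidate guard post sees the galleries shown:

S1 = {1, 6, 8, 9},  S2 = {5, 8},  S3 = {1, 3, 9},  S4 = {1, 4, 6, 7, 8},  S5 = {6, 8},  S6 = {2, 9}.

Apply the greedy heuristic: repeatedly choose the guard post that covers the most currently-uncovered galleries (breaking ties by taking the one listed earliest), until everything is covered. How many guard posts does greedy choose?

Greedy: pick S4 (covers 5 new) → pick S3 (covers 2 new) → pick S2 (covers 1 new) → pick S6 (covers 1 new). Total picks: 4.

4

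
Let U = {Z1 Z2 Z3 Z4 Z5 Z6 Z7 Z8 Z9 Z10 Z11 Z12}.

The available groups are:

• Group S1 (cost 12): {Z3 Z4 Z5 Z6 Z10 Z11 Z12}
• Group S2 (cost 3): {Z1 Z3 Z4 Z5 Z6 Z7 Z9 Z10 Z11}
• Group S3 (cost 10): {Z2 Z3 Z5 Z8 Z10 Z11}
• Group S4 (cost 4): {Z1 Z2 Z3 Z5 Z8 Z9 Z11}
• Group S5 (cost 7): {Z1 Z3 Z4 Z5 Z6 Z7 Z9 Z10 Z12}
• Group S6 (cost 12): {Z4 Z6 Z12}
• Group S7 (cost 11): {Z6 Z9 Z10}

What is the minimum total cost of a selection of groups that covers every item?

11

S4, S5 together cover every item (S4 ∪ S5 = {Z1, Z2, Z3, Z4, Z5, Z6, Z7, Z8, Z9, Z10, Z11, Z12}); total cost 4 + 7 = 11.
The greedy pick S2, S4, S5 costs 14; no covering selection beats 11.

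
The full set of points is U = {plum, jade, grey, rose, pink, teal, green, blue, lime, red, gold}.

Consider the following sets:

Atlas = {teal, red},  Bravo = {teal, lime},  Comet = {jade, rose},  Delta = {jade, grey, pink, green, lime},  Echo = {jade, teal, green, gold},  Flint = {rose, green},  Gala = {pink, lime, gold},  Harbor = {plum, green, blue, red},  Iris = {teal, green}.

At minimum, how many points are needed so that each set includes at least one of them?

4

Take H = {jade, pink, teal, green}. Each listed set contains at least one of these, so H is a hitting set of size 4.
No choice of 3 points meets every set, so 4 is the minimum.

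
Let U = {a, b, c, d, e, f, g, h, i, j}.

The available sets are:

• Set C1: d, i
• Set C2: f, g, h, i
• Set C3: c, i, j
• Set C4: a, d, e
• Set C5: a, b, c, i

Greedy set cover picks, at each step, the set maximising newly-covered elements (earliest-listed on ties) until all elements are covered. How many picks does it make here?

4

Greedy: pick C2 (covers 4 new) → pick C4 (covers 3 new) → pick C3 (covers 2 new) → pick C5 (covers 1 new). Total picks: 4.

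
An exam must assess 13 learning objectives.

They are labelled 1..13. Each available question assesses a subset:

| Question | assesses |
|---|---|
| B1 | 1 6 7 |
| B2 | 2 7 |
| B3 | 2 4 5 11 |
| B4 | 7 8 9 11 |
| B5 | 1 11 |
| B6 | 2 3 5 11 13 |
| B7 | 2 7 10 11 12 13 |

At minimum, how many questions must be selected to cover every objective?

5

Take {B1, B3, B4, B6, B7}. Their union is {1, 2, 3, 4, 5, 6, 7, 8, 9, 10, 11, 12, 13}, which is all 13 objectives.
Only B7 contains 10, so B7 is forced; the remaining 7 objectives need at least 4 more questions (each remaining question adds at most 2) — so at least 5 questions are needed, and 5 is optimal.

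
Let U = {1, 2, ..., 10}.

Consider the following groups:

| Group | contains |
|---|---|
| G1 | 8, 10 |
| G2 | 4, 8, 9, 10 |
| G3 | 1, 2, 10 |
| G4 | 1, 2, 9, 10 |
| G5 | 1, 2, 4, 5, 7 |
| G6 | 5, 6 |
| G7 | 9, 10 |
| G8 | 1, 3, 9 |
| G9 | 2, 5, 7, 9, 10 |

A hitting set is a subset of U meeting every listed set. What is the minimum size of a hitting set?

3

Take H = {3, 5, 10}. Each listed group contains at least one of these, so H is a hitting set of size 3.
The groups G1, G6, G8 are pairwise disjoint, so any hitting set needs a separate element for each — at least 3. Hence 3 is optimal.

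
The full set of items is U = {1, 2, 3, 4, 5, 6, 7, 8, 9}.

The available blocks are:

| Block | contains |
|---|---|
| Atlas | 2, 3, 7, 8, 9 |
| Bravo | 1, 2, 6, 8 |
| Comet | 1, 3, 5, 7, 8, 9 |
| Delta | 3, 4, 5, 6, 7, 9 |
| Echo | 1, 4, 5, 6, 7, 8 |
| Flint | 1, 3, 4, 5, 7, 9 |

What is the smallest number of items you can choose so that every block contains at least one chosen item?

2

Take H = {3, 6}. Each listed block contains at least one of these, so H is a hitting set of size 2.
No single item lies in every block, so at least 2 are needed and 2 is optimal.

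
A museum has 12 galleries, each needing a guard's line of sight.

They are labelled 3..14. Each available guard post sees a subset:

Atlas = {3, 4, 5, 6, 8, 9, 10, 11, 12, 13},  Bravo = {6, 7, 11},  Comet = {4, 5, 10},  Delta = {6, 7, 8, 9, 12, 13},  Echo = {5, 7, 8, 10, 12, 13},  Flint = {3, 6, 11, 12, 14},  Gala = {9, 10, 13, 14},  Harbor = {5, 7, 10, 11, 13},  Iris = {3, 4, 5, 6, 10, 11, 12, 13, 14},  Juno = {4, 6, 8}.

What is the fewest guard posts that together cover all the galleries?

2

Delta and Iris together: Delta ∪ Iris = {3, 4, 5, 6, 7, 8, 9, 10, 11, 12, 13, 14} — every gallery is covered.
No single guard post has all 12 galleries (the largest, Atlas, has 10), so 2 is optimal.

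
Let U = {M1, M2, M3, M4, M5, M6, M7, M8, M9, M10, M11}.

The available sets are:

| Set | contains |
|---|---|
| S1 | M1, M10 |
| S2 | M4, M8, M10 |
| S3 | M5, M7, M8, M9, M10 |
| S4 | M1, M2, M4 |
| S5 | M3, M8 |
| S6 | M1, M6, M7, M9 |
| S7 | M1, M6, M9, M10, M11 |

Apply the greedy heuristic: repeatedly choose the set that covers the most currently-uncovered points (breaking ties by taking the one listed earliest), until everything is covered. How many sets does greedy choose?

4

Greedy: pick S3 (covers 5 new) → pick S4 (covers 3 new) → pick S7 (covers 2 new) → pick S5 (covers 1 new). Total picks: 4.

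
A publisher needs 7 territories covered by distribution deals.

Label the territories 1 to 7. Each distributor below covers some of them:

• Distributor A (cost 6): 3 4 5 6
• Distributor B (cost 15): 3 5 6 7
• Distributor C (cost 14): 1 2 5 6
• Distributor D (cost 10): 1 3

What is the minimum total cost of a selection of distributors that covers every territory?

A, B, C together cover every territory (A ∪ B ∪ C = {1, 2, 3, 4, 5, 6, 7}); total cost 6 + 15 + 14 = 35.
No covering selection has total cost below 35.

35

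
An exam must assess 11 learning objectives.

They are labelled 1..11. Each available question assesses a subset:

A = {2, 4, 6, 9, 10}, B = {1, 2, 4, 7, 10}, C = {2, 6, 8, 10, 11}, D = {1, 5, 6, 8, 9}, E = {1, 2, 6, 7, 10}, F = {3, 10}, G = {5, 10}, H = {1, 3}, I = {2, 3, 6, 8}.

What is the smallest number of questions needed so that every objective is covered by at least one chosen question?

Take {B, C, D, I}. Their union is {1, 2, 3, 4, 5, 6, 7, 8, 9, 10, 11}, which is all 11 objectives.
No 3 of the 9 questions cover everything (all 84 combinations miss at least one objective), so 4 is optimal.

4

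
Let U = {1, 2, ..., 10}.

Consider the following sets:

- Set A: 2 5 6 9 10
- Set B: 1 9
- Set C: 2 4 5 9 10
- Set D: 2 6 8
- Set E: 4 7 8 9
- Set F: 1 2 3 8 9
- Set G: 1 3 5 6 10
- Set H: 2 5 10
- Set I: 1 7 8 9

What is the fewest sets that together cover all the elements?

A and E and F together: A ∪ E ∪ F = {1, 2, 3, 4, 5, 6, 7, 8, 9, 10} — every element is covered.
No 2 of the 9 sets cover everything (all 36 combinations miss at least one element), so 3 is optimal.

3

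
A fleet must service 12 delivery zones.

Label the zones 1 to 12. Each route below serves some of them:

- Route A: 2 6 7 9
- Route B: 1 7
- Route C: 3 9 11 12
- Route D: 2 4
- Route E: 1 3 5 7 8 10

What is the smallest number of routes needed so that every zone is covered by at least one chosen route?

A and C and D and E together: A ∪ C ∪ D ∪ E = {1, 2, 3, 4, 5, 6, 7, 8, 9, 10, 11, 12} — every zone is covered.
No 3 of the 5 routes cover everything (all 10 combinations miss at least one zone), so 4 is optimal.

4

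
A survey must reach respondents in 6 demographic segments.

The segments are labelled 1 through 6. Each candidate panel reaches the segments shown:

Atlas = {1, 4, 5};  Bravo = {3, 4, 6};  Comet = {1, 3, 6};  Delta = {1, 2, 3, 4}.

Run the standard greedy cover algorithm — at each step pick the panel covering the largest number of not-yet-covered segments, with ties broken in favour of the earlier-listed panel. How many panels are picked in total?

Greedy: pick Delta (covers 4 new) → pick Atlas (covers 1 new) → pick Bravo (covers 1 new). Total picks: 3.

3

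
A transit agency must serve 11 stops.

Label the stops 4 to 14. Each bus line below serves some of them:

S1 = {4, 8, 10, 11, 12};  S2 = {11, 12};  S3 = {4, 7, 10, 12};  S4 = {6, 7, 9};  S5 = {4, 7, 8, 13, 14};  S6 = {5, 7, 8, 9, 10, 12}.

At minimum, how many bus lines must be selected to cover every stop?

S2 and S4 and S5 and S6 together: S2 ∪ S4 ∪ S5 ∪ S6 = {4, 5, 6, 7, 8, 9, 10, 11, 12, 13, 14} — every stop is covered.
No 3 of the 6 bus lines cover everything (all 20 combinations miss at least one stop), so 4 is optimal.

4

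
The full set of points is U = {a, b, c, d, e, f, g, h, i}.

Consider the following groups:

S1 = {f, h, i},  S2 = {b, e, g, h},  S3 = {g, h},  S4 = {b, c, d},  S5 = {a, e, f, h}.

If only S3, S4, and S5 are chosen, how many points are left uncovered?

1

Union of S3, S4, S5 = {a, b, c, d, e, f, g, h}.
Not covered: i — 1 point.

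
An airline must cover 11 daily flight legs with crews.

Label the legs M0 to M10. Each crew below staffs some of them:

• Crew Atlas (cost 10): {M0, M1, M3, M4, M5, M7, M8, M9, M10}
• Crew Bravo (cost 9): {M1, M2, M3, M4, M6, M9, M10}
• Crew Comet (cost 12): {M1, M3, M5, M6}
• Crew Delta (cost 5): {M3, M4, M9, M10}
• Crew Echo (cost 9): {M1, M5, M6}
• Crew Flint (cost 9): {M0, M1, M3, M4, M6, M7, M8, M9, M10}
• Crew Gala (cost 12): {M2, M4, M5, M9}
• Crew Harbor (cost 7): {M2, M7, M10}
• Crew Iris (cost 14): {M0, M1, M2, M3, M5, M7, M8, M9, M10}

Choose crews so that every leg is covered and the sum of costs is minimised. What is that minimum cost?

Atlas, Bravo together cover every leg (Atlas ∪ Bravo = {M0, M1, M2, M3, M4, M5, M6, M7, M8, M9, M10}); total cost 10 + 9 = 19.
The greedy pick Flint, Gala costs 21; no covering selection beats 19.

19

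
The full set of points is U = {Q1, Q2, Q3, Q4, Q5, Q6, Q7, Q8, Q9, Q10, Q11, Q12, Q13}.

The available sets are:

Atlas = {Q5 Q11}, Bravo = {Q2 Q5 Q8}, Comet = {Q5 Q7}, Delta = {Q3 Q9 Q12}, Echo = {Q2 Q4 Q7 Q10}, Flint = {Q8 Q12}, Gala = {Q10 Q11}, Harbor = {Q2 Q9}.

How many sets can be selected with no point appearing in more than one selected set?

Comet, Flint, Gala, Harbor are pairwise disjoint (Comet={Q5,Q7}; Flint={Q8,Q12}; Gala={Q10,Q11}; Harbor={Q2,Q9}).
Every remaining set overlaps one of these, and no 5 of the listed sets are pairwise disjoint, so 4 is the maximum.

4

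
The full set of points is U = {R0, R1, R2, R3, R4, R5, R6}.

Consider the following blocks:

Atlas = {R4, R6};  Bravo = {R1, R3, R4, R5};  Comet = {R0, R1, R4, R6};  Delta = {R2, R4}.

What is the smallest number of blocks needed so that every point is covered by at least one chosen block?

Bravo and Comet and Delta together: Bravo ∪ Comet ∪ Delta = {R0, R1, R2, R3, R4, R5, R6} — every point is covered.
Only Comet contains R0, so Comet is forced; the remaining 3 points need at least 2 more blocks (each remaining block adds at most 2) — so at least 3 blocks are needed, and 3 is optimal.

3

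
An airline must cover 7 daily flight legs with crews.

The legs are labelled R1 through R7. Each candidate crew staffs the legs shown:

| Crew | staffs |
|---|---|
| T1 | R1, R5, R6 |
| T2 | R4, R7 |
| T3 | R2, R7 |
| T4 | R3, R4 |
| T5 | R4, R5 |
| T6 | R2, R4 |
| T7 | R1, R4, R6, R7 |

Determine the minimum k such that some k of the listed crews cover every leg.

3

T1 and T3 and T4 together: T1 ∪ T3 ∪ T4 = {R1, R2, R3, R4, R5, R6, R7} — every leg is covered.
Only T4 contains R3, so T4 is forced; the remaining 5 legs need at least 2 more crews (each remaining crew adds at most 3) — so at least 3 crews are needed, and 3 is optimal.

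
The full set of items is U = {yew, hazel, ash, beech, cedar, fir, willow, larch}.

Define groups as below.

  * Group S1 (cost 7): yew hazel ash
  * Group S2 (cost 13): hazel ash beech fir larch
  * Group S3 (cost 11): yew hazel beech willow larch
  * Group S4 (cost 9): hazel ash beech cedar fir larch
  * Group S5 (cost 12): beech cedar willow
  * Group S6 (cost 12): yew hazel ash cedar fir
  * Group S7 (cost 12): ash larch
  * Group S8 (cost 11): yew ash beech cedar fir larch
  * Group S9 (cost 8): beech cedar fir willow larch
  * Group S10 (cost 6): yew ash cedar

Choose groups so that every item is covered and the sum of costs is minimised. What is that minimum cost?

15

S1, S9 together cover every item (S1 ∪ S9 = {yew, hazel, ash, beech, cedar, fir, willow, larch}); total cost 7 + 8 = 15.
The greedy pick S4, S3 costs 20; no covering selection beats 15.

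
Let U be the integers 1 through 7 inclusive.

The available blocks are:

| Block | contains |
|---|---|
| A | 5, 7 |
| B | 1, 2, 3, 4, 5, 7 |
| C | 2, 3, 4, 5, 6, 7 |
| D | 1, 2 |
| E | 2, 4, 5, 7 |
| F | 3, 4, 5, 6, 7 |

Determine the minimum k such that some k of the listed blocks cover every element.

2

Take {D, F}. Their union is {1, 2, 3, 4, 5, 6, 7}, which is all 7 elements.
No single block has all 7 elements (the largest, B, has 6), so 2 is optimal.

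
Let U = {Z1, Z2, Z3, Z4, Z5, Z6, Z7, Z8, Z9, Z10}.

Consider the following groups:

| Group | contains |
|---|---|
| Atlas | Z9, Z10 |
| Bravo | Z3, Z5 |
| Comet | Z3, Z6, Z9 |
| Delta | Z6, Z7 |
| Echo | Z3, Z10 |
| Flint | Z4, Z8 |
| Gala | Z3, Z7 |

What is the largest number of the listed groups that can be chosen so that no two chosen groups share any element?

Atlas, Bravo, Delta, Flint are pairwise disjoint (Atlas={Z9,Z10}; Bravo={Z3,Z5}; Delta={Z6,Z7}; Flint={Z4,Z8}).
Every remaining group overlaps one of these, and no 5 of the listed groups are pairwise disjoint, so 4 is the maximum.

4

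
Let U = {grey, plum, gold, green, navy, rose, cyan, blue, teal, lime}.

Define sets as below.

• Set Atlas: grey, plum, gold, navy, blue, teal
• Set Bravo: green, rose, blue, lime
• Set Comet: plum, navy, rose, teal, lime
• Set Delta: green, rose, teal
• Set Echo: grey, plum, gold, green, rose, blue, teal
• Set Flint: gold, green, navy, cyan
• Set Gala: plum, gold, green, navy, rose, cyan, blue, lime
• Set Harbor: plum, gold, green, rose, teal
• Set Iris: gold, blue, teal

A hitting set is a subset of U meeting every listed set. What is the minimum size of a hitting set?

2

H = {green, teal} meets every set (each contains at least one member of H), and |H| = 2.
No single point lies in every set, so at least 2 are needed and 2 is optimal.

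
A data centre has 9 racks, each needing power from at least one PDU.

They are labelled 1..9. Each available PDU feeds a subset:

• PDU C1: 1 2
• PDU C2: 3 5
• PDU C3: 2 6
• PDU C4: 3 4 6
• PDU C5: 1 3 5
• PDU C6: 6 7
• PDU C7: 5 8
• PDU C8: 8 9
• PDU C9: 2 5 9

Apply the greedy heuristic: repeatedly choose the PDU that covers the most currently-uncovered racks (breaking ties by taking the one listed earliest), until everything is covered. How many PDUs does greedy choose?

5

Greedy: pick C4 (covers 3 new) → pick C9 (covers 3 new) → pick C1 (covers 1 new) → pick C6 (covers 1 new) → pick C7 (covers 1 new). Total picks: 5.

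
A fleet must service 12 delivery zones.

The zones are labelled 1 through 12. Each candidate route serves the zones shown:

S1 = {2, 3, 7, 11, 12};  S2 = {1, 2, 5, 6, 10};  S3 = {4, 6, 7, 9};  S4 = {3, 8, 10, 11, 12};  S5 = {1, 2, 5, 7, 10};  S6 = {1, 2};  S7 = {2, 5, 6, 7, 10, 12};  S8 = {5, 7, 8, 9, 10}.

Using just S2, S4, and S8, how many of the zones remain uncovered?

Union of S2, S4, S8 = {1, 2, 3, 5, 6, 7, 8, 9, 10, 11, 12}.
Not covered: 4 — 1 zone.

1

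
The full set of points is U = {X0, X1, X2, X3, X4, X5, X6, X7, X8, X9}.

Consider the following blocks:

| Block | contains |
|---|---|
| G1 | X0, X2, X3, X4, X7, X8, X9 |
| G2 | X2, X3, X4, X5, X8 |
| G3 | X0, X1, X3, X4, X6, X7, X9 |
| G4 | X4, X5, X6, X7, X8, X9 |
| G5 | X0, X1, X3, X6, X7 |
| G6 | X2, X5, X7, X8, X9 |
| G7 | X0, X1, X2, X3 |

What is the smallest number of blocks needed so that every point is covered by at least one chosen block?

2

Take {G4, G7}. Their union is {X0, X1, X2, X3, X4, X5, X6, X7, X8, X9}, which is all 10 points.
No single block has all 10 points (the largest, G1, has 7), so 2 is optimal.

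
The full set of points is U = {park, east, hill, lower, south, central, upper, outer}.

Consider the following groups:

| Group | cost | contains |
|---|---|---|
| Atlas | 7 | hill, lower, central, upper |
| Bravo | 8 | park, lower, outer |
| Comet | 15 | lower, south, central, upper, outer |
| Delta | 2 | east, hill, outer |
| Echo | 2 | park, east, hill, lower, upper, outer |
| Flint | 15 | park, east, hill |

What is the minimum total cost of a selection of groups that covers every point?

Comet, Echo together cover every point (Comet ∪ Echo = {park, east, hill, lower, south, central, upper, outer}); total cost 15 + 2 = 17.
The greedy pick Echo, Atlas, Comet costs 24; no covering selection beats 17.

17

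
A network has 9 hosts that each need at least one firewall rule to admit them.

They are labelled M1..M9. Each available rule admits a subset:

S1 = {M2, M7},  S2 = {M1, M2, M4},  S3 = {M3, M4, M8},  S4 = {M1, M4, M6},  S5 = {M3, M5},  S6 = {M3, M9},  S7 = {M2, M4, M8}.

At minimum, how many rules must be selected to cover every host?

S1 and S3 and S4 and S5 and S6 together: S1 ∪ S3 ∪ S4 ∪ S5 ∪ S6 = {M1, M2, M3, M4, M5, M6, M7, M8, M9} — every host is covered.
No 4 of the 7 rules cover everything (all 35 combinations miss at least one host), so 5 is optimal.

5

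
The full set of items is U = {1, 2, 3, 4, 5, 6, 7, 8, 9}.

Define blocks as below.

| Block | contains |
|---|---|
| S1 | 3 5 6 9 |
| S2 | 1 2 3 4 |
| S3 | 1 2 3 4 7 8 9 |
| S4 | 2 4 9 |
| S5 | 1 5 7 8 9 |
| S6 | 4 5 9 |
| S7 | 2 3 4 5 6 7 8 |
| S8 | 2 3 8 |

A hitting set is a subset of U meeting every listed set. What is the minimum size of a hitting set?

Take H = {2, 5}. Each listed block contains at least one of these, so H is a hitting set of size 2.
The blocks S6, S8 are pairwise disjoint, so any hitting set needs a separate item for each — at least 2. Hence 2 is optimal.

2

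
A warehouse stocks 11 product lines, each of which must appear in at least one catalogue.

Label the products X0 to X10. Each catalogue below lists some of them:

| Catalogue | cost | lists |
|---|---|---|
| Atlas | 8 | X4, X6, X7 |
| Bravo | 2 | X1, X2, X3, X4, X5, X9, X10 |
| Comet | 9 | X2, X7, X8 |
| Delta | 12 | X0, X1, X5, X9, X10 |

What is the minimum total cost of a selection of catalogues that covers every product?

Atlas, Bravo, Comet, Delta together cover every product (Atlas ∪ Bravo ∪ Comet ∪ Delta = {X0, X1, X2, X3, X4, X5, X6, X7, X8, X9, X10}); total cost 8 + 2 + 9 + 12 = 31.
No covering selection has total cost below 31.

31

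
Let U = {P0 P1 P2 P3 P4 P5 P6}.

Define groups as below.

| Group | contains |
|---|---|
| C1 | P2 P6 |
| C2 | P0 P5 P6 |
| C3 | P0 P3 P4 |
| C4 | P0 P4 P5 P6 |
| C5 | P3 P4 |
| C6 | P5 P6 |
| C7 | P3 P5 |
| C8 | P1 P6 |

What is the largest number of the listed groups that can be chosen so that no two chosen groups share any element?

C3, C8 are pairwise disjoint (C3={P0,P3,P4}; C8={P1,P6}).
Every remaining group overlaps one of these, and no 3 of the listed groups are pairwise disjoint, so 2 is the maximum.

2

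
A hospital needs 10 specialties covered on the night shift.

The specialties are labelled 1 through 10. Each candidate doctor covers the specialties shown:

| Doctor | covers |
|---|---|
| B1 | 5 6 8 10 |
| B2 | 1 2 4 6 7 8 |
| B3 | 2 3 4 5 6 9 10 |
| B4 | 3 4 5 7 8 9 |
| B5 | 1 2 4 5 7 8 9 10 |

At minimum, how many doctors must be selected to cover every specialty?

2

B3 and B5 together: B3 ∪ B5 = {1, 2, 3, 4, 5, 6, 7, 8, 9, 10} — every specialty is covered.
No single doctor has all 10 specialties (the largest, B5, has 8), so 2 is optimal.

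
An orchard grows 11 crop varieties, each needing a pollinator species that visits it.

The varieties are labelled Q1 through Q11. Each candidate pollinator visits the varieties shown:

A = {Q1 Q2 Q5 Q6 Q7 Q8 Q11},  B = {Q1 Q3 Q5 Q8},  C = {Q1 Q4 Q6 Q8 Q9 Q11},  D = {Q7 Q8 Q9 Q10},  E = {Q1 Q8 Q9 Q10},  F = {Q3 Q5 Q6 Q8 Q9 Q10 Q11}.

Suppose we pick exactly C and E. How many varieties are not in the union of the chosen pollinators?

4

Union of C, E = {Q1, Q4, Q6, Q8, Q9, Q10, Q11}.
Not covered: Q2, Q3, Q5, Q7 — 4 varieties.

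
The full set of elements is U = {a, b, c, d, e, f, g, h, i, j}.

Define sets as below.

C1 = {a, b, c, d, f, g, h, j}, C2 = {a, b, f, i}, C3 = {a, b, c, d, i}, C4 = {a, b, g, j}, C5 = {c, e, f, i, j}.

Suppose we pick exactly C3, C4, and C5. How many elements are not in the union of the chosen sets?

1

Union of C3, C4, C5 = {a, b, c, d, e, f, g, i, j}.
Not covered: h — 1 element.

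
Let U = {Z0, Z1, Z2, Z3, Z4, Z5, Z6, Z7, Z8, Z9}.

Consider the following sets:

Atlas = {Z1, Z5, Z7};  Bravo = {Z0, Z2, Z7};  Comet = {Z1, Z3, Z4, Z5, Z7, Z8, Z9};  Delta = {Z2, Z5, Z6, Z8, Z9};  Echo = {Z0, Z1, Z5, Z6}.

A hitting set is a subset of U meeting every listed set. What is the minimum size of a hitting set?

The 2 points {Z1, Z2} hit every set.
No single point lies in every set, so at least 2 are needed and 2 is optimal.

2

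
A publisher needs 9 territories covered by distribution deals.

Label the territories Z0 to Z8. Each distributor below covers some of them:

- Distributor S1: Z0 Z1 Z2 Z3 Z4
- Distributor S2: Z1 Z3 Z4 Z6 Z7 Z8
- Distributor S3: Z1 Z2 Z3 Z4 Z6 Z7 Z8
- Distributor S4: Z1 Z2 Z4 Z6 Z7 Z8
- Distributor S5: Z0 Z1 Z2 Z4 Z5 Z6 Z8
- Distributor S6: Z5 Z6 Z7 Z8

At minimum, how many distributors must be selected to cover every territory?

Take {S3, S5}. Their union is {Z0, Z1, Z2, Z3, Z4, Z5, Z6, Z7, Z8}, which is all 9 territories.
No single distributor has all 9 territories (the largest, S3, has 7), so 2 is optimal.

2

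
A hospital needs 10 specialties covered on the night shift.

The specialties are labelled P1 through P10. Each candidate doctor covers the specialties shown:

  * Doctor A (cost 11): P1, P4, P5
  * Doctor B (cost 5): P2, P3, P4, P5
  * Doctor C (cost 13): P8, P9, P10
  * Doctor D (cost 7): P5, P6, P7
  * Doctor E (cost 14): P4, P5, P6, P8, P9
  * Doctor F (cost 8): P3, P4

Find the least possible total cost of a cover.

A, B, C, D together cover every specialty (A ∪ B ∪ C ∪ D = {P1, P2, P3, P4, P5, P6, P7, P8, P9, P10}); total cost 11 + 5 + 13 + 7 = 36.
No covering selection has total cost below 36.

36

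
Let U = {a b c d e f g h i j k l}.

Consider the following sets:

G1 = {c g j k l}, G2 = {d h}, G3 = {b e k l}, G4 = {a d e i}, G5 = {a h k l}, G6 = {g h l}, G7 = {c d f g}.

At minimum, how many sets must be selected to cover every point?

5

G1, G3, G4, G5, and G7 cover everything between them: the union {a, b, c, d, e, f, g, h, i, j, k, l} is all of U.
No 4 of the 7 sets cover everything (all 35 combinations miss at least one point), so 5 is optimal.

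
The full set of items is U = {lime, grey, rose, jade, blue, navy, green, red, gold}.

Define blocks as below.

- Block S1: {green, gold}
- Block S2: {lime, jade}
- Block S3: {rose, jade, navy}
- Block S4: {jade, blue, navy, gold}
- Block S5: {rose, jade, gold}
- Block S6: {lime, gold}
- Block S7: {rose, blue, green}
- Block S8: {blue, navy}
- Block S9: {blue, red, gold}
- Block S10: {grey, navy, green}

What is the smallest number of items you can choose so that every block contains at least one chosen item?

Take H = {lime, blue, navy, gold}. Each listed block contains at least one of these, so H is a hitting set of size 4.
No choice of 3 items meets every block, so 4 is the minimum.

4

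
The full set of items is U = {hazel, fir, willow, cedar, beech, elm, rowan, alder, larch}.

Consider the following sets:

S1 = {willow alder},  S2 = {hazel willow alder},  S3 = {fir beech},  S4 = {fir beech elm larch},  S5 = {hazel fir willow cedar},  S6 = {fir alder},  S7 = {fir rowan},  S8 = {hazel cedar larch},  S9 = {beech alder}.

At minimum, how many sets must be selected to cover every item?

4

S1, S4, S5, and S7 cover everything between them: the union {hazel, fir, willow, cedar, beech, elm, rowan, alder, larch} is all of U.
Only S7 contains rowan, so S7 is forced; the remaining 7 items need at least 3 more sets (each remaining set adds at most 3) — so at least 4 sets are needed, and 4 is optimal.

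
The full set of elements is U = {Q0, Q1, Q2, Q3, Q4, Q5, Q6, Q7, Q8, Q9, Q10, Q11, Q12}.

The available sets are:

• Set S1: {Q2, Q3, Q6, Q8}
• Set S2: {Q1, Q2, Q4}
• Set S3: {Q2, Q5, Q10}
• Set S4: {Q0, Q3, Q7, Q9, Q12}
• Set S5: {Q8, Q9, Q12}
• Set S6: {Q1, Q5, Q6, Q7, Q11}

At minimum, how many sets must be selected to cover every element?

S1 and S2 and S3 and S4 and S6 together: S1 ∪ S2 ∪ S3 ∪ S4 ∪ S6 = {Q0, Q1, Q2, Q3, Q4, Q5, Q6, Q7, Q8, Q9, Q10, Q11, Q12} — every element is covered.
No 4 of the 6 sets cover everything (all 15 combinations miss at least one element), so 5 is optimal.

5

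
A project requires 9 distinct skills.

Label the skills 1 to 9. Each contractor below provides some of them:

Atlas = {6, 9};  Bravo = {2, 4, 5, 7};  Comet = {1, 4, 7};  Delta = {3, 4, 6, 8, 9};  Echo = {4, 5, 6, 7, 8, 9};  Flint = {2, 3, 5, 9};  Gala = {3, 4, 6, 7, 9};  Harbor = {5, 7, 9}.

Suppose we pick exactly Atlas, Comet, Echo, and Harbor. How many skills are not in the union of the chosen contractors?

2

Union of Atlas, Comet, Echo, Harbor = {1, 4, 5, 6, 7, 8, 9}.
Not covered: 2, 3 — 2 skills.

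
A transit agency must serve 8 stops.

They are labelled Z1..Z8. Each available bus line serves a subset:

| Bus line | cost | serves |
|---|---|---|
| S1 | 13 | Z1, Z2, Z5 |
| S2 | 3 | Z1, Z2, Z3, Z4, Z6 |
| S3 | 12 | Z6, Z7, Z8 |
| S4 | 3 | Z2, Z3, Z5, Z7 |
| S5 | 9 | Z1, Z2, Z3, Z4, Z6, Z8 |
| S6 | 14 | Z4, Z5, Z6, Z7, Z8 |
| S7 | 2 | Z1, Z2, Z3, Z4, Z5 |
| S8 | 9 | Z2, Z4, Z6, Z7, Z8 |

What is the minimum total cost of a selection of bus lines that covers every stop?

11

S7, S8 together cover every stop (S7 ∪ S8 = {Z1, Z2, Z3, Z4, Z5, Z6, Z7, Z8}); total cost 2 + 9 = 11.
The greedy pick S7, S2, S4, S5 costs 17; no covering selection beats 11.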